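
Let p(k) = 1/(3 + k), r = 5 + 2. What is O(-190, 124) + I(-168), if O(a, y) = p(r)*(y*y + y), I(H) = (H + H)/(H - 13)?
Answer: 280886/181 ≈ 1551.9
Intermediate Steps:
I(H) = 2*H/(-13 + H) (I(H) = (2*H)/(-13 + H) = 2*H/(-13 + H))
r = 7
O(a, y) = y/10 + y**2/10 (O(a, y) = (y*y + y)/(3 + 7) = (y**2 + y)/10 = (y + y**2)/10 = y/10 + y**2/10)
O(-190, 124) + I(-168) = (1/10)*124*(1 + 124) + 2*(-168)/(-13 - 168) = (1/10)*124*125 + 2*(-168)/(-181) = 1550 + 2*(-168)*(-1/181) = 1550 + 336/181 = 280886/181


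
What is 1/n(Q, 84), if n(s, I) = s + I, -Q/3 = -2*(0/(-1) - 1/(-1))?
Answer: 1/90 ≈ 0.011111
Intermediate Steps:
Q = 6 (Q = -(-6)*(0/(-1) - 1/(-1)) = -(-6)*(0*(-1) - 1*(-1)) = -(-6)*(0 + 1) = -(-6) = -3*(-2) = 6)
n(s, I) = I + s
1/n(Q, 84) = 1/(84 + 6) = 1/90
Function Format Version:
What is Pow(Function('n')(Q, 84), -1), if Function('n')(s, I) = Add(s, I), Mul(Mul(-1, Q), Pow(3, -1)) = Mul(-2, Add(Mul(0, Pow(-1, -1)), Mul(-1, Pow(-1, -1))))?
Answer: Rational(1, 90) ≈ 0.011111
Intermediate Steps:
Q = 6 (Q = Mul(-3, Mul(-2, Add(Mul(0, Pow(-1, -1)), Mul(-1, Pow(-1, -1))))) = Mul(-3, Mul(-2, Add(Mul(0, -1), Mul(-1, -1)))) = Mul(-3, Mul(-2, Add(0, 1))) = Mul(-3, Mul(-2, 1)) = Mul(-3, -2) = 6)
Function('n')(s, I) = Add(I, s)
Pow(Function('n')(Q, 84), -1) = Pow(Add(84, 6), -1) = Pow(90, -1) = Rational(1, 90)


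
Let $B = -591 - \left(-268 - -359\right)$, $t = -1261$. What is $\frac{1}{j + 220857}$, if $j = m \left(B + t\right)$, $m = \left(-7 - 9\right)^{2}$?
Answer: $- \frac{1}{276551} \approx -3.616 \cdot 10^{-6}$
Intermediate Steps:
$B = -682$ ($B = -591 - \left(-268 + 359\right) = -591 - 91 = -682$)
$m = 256$ ($m = \left(-16\right)^{2} = 256$)
$j = -497408$ ($j = 256 \left(-682 - 1261\right) = 256 \left(-1943\right) = -497408$)
$\frac{1}{j + 220857} = \frac{1}{-497408 + 220857} = \frac{1}{-276551} = - \frac{1}{276551}$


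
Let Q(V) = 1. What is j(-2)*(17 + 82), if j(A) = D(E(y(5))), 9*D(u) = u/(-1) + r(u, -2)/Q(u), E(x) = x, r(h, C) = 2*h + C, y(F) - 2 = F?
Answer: 55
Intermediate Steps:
y(F) = 2 + F
r(h, C) = C + 2*h
D(u) = -2/9 + u/9 (D(u) = (u/(-1) + (-2 + 2*u)/1)/9 = (u*(-1) + (-2 + 2*u)*1)/9 = (-u + (-2 + 2*u))/9 = (-2 + u)/9 = -2/9 + u/9)
j(A) = 5/9 (j(A) = -2/9 + (2 + 5)/9 = -2/9 + (1/9)*7 = -2/9 + 7/9 = 5/9)
j(-2)*(17 + 82) = 5*(17 + 82)/9 = (5/9)*99 = 55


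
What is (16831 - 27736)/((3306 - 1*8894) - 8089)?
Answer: 3635/4559 ≈ 0.79732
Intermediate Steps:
(16831 - 27736)/((3306 - 1*8894) - 8089) = -10905/((3306 - 8894) - 8089) = -10905/(-5588 - 8089) = -10905/(-13677) = -10905*(-1/13677) = 3635/4559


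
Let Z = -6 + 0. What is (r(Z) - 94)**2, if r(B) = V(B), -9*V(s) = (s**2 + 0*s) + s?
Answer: 85264/9 ≈ 9473.8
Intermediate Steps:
Z = -6
V(s) = -s/9 - s**2/9 (V(s) = -((s**2 + 0*s) + s)/9 = -((s**2 + 0) + s)/9 = -(s**2 + s)/9 = -(s + s**2)/9 = -s/9 - s**2/9)
r(B) = -B*(1 + B)/9
(r(Z) - 94)**2 = (-1/9*(-6)*(1 - 6) - 94)**2 = (-1/9*(-6)*(-5) - 94)**2 = (-10/3 - 94)**2 = (-292/3)**2 = 85264/9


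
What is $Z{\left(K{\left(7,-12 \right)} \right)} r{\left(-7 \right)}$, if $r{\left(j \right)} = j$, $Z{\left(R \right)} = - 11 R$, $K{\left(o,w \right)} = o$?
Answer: $539$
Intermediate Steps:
$Z{\left(K{\left(7,-12 \right)} \right)} r{\left(-7 \right)} = \left(-11\right) 7 \left(-7\right) = \left(-77\right) \left(-7\right) = 539$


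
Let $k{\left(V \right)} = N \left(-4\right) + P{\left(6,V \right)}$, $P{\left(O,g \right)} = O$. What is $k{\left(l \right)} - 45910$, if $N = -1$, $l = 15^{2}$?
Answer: $-45900$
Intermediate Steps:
$l = 225$
$k{\left(V \right)} = 10$ ($k{\left(V \right)} = \left(-1\right) \left(-4\right) + 6 = 4 + 6 = 10$)
$k{\left(l \right)} - 45910 = 10 - 45910 = -45900$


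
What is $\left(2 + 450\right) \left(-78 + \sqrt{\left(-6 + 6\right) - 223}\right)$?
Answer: $-35256 + 452 i \sqrt{223} \approx -35256.0 + 6749.8 i$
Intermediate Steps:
$\left(2 + 450\right) \left(-78 + \sqrt{\left(-6 + 6\right) - 223}\right) = 452 \left(-78 + \sqrt{0 - 223}\right) = 452 \left(-78 + \sqrt{-223}\right) = 452 \left(-78 + i \sqrt{223}\right) = -35256 + 452 i \sqrt{223}$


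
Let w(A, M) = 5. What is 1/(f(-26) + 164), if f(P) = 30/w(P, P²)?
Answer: 1/170 ≈ 0.0058824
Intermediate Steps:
f(P) = 6 (f(P) = 30/5 = 30*(⅕) = 6)
1/(f(-26) + 164) = 1/(6 + 164) = 1/170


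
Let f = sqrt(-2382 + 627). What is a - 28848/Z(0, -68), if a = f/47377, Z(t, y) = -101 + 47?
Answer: 4808/9 + 3*I*sqrt(195)/47377 ≈ 534.22 + 0.00088424*I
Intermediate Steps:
f = 3*I*sqrt(195) (f = sqrt(-1755) = 3*I*sqrt(195) ≈ 41.893*I)
Z(t, y) = -54
a = 3*I*sqrt(195)/47377 (a = (3*I*sqrt(195))/47377 = (3*I*sqrt(195))*(1/47377) = 3*I*sqrt(195)/47377 ≈ 0.00088424*I)
a - 28848/Z(0, -68) = 3*I*sqrt(195)/47377 - 28848/(-54) = 3*I*sqrt(195)/47377 - 28848*(-1)/54 = 3*I*sqrt(195)/47377 - 1*(-4808/9) = 3*I*sqrt(195)/47377 + 4808/9 = 4808/9 + 3*I*sqrt(195)/47377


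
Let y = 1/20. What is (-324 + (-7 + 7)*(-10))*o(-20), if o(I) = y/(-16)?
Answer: 81/80 ≈ 1.0125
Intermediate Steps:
y = 1/20 ≈ 0.050000
o(I) = -1/320 (o(I) = (1/20)/(-16) = (1/20)*(-1/16) = -1/320)
(-324 + (-7 + 7)*(-10))*o(-20) = (-324 + (-7 + 7)*(-10))*(-1/320) = (-324 + 0*(-10))*(-1/320) = (-324 + 0)*(-1/320) = -324*(-1/320) = 81/80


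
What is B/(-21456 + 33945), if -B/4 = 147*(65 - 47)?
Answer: -3528/4163 ≈ -0.84747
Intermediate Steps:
B = -10584 (B = -588*(65 - 47) = -588*18 = -4*2646 = -10584)
B/(-21456 + 33945) = -10584/(-21456 + 33945) = -10584/12489 = -10584*1/12489 = -3528/4163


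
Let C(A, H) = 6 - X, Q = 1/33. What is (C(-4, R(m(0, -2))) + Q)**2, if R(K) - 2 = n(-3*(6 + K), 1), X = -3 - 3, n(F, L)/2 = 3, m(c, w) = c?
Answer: 157609/1089 ≈ 144.73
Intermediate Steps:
n(F, L) = 6 (n(F, L) = 2*3 = 6)
X = -6
R(K) = 8 (R(K) = 2 + 6 = 8)
Q = 1/33 ≈ 0.030303
C(A, H) = 12 (C(A, H) = 6 - 1*(-6) = 6 + 6 = 12)
(C(-4, R(m(0, -2))) + Q)**2 = (12 + 1/33)**2 = (397/33)**2 = 157609/1089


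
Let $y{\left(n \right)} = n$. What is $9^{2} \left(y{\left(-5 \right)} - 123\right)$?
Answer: $-10368$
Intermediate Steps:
$9^{2} \left(y{\left(-5 \right)} - 123\right) = 9^{2} \left(-5 - 123\right) = 81 \left(-128\right) = -10368$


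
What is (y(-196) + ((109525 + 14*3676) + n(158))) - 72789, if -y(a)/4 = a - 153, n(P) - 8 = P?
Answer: 89762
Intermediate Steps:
n(P) = 8 + P
y(a) = 612 - 4*a (y(a) = -4*(a - 153) = -4*(-153 + a) = 612 - 4*a)
(y(-196) + ((109525 + 14*3676) + n(158))) - 72789 = ((612 - 4*(-196)) + ((109525 + 14*3676) + (8 + 158))) - 72789 = ((612 + 784) + ((109525 + 51464) + 166)) - 72789 = (1396 + (160989 + 166)) - 72789 = (1396 + 161155) - 72789 = 162551 - 72789 = 89762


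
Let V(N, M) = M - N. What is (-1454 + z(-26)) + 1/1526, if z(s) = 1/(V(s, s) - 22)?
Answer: -12203798/8393 ≈ -1454.0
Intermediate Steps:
z(s) = -1/22 (z(s) = 1/((s - s) - 22) = 1/(0 - 22) = 1/(-22) = -1/22)
(-1454 + z(-26)) + 1/1526 = (-1454 - 1/22) + 1/1526 = -31989/22 + 1/1526 = -12203798/8393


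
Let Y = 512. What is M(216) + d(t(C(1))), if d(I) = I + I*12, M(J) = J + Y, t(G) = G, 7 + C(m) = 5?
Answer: 702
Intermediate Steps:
C(m) = -2 (C(m) = -7 + 5 = -2)
M(J) = 512 + J (M(J) = J + 512 = 512 + J)
d(I) = 13*I (d(I) = I + 12*I = 13*I)
M(216) + d(t(C(1))) = (512 + 216) + 13*(-2) = 728 - 26 = 702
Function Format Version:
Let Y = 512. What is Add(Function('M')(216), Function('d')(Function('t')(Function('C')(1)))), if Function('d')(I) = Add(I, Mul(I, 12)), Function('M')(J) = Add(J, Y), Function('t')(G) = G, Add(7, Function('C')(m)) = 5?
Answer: 702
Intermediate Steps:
Function('C')(m) = -2 (Function('C')(m) = Add(-7, 5) = -2)
Function('M')(J) = Add(512, J) (Function('M')(J) = Add(J, 512) = Add(512, J))
Function('d')(I) = Mul(13, I) (Function('d')(I) = Add(I, Mul(12, I)) = Mul(13, I))
Add(Function('M')(216), Function('d')(Function('t')(Function('C')(1)))) = Add(Add(512, 216), Mul(13, -2)) = Add(728, -26) = 702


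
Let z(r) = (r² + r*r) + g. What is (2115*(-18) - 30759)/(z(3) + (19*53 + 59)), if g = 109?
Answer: -68829/1193 ≈ -57.694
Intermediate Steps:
z(r) = 109 + 2*r² (z(r) = (r² + r*r) + 109 = (r² + r²) + 109 = 2*r² + 109 = 109 + 2*r²)
(2115*(-18) - 30759)/(z(3) + (19*53 + 59)) = (2115*(-18) - 30759)/((109 + 2*3²) + (19*53 + 59)) = (-38070 - 30759)/((109 + 2*9) + (1007 + 59)) = -68829/((109 + 18) + 1066) = -68829/(127 + 1066) = -68829/1193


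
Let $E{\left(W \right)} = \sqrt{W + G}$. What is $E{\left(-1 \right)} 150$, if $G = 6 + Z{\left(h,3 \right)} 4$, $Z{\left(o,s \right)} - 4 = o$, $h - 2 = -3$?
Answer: $150 \sqrt{17} \approx 618.47$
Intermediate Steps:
$h = -1$ ($h = 2 - 3 = -1$)
$Z{\left(o,s \right)} = 4 + o$
$G = 18$ ($G = 6 + \left(4 - 1\right) 4 = 6 + 3 \cdot 4 = 6 + 12 = 18$)
$E{\left(W \right)} = \sqrt{18 + W}$ ($E{\left(W \right)} = \sqrt{W + 18} = \sqrt{18 + W}$)
$E{\left(-1 \right)} 150 = \sqrt{18 - 1} \cdot 150 = \sqrt{17} \cdot 150 = 150 \sqrt{17}$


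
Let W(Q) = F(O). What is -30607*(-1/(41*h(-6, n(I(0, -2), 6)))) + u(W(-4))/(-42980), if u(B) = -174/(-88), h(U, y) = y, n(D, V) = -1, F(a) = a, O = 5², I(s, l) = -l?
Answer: -57881513407/77535920 ≈ -746.51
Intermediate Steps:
O = 25
W(Q) = 25
u(B) = 87/44 (u(B) = -174*(-1/88) = 87/44)
-30607*(-1/(41*h(-6, n(I(0, -2), 6)))) + u(W(-4))/(-42980) = -30607/((-1*(-41))) + (87/44)/(-42980) = -30607/41 + (87/44)*(-1/42980) = -30607*1/41 - 87/1891120 = -30607/41 - 87/1891120 = -57881513407/77535920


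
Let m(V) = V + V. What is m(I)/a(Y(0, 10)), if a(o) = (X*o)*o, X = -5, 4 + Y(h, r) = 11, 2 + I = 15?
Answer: -26/245 ≈ -0.10612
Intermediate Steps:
I = 13 (I = -2 + 15 = 13)
Y(h, r) = 7 (Y(h, r) = -4 + 11 = 7)
m(V) = 2*V
a(o) = -5*o**2 (a(o) = (-5*o)*o = -5*o**2)
m(I)/a(Y(0, 10)) = (2*13)/((-5*7**2)) = 26/((-5*49)) = 26/(-245) = 26*(-1/245) = -26/245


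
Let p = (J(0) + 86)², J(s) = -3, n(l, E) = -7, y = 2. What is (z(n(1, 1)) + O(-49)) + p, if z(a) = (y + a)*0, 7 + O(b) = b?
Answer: 6833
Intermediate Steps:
O(b) = -7 + b
z(a) = 0 (z(a) = (2 + a)*0 = 0)
p = 6889 (p = (-3 + 86)² = 83² = 6889)
(z(n(1, 1)) + O(-49)) + p = (0 + (-7 - 49)) + 6889 = (0 - 56) + 6889 = -56 + 6889 = 6833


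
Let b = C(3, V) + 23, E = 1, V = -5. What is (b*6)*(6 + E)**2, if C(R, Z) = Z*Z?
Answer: 14112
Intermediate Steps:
C(R, Z) = Z**2
b = 48 (b = (-5)**2 + 23 = 25 + 23 = 48)
(b*6)*(6 + E)**2 = (48*6)*(6 + 1)**2 = 288*7**2 = 288*49 = 14112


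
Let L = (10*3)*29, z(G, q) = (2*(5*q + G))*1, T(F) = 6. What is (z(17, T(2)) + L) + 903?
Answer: 1867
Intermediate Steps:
z(G, q) = 2*G + 10*q (z(G, q) = (2*(G + 5*q))*1 = (2*G + 10*q)*1 = 2*G + 10*q)
L = 870 (L = 30*29 = 870)
(z(17, T(2)) + L) + 903 = ((2*17 + 10*6) + 870) + 903 = ((34 + 60) + 870) + 903 = (94 + 870) + 903 = 964 + 903 = 1867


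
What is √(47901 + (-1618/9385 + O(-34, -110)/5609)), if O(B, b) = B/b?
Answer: √16060823951574491892330/579045115 ≈ 218.86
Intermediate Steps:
√(47901 + (-1618/9385 + O(-34, -110)/5609)) = √(47901 + (-1618/9385 - 34/(-110)/5609)) = √(47901 + (-1618*1/9385 - 34*(-1/110)*(1/5609))) = √(47901 + (-1618/9385 + (17/55)*(1/5609))) = √(47901 + (-1618/9385 + 17/308495)) = √(47901 - 99797073/579045115) = √(27736740256542/579045115) = √16060823951574491892330/579045115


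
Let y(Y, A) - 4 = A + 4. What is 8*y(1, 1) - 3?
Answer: 69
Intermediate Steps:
y(Y, A) = 8 + A (y(Y, A) = 4 + (A + 4) = 4 + (4 + A) = 8 + A)
8*y(1, 1) - 3 = 8*(8 + 1) - 3 = 8*9 - 3 = 72 - 3 = 69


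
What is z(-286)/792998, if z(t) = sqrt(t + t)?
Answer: I*sqrt(143)/396499 ≈ 3.016e-5*I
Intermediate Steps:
z(t) = sqrt(2)*sqrt(t) (z(t) = sqrt(2*t) = sqrt(2)*sqrt(t))
z(-286)/792998 = (sqrt(2)*sqrt(-286))/792998 = (sqrt(2)*(I*sqrt(286)))*(1/792998) = (2*I*sqrt(143))*(1/792998) = I*sqrt(143)/396499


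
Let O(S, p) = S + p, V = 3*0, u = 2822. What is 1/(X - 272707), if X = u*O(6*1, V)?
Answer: -1/255775 ≈ -3.9097e-6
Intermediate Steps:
V = 0
X = 16932 (X = 2822*(6*1 + 0) = 2822*(6 + 0) = 2822*6 = 16932)
1/(X - 272707) = 1/(16932 - 272707) = 1/(-255775) = -1/255775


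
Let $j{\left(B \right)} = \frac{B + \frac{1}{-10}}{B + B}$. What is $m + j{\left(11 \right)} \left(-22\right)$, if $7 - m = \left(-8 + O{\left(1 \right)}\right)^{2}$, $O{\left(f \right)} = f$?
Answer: $- \frac{529}{10} \approx -52.9$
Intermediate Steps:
$j{\left(B \right)} = \frac{- \frac{1}{10} + B}{2 B}$ ($j{\left(B \right)} = \frac{B - \frac{1}{10}}{2 B} = \left(- \frac{1}{10} + B\right) \frac{1}{2 B} = \frac{- \frac{1}{10} + B}{2 B}$)
$m = -42$ ($m = 7 - \left(-8 + 1\right)^{2} = 7 - \left(-7\right)^{2} = 7 - 49 = -42$)
$m + j{\left(11 \right)} \left(-22\right) = -42 + \frac{-1 + 10 \cdot 11}{20 \cdot 11} \left(-22\right) = -42 + \frac{1}{20} \cdot \frac{1}{11} \left(-1 + 110\right) \left(-22\right) = -42 + \frac{1}{20} \cdot \frac{1}{11} \cdot 109 \left(-22\right) = -42 + \frac{109}{220} \left(-22\right) = -42 - \frac{109}{10} = - \frac{529}{10}$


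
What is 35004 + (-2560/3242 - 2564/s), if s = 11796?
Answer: 167325822535/4780329 ≈ 35003.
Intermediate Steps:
35004 + (-2560/3242 - 2564/s) = 35004 + (-2560/3242 - 2564/11796) = 35004 + (-2560*1/3242 - 2564*1/11796) = 35004 + (-1280/1621 - 641/2949) = 35004 - 4813781/4780329 = 167325822535/4780329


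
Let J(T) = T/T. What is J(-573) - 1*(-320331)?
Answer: 320332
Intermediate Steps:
J(T) = 1
J(-573) - 1*(-320331) = 1 - 1*(-320331) = 1 + 320331 = 320332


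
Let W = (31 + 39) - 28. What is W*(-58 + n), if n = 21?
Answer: -1554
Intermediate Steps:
W = 42 (W = 70 - 28 = 42)
W*(-58 + n) = 42*(-58 + 21) = 42*(-37) = -1554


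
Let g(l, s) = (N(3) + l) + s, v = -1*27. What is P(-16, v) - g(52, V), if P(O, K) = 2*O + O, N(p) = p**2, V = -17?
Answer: -92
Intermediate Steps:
v = -27
P(O, K) = 3*O
g(l, s) = 9 + l + s (g(l, s) = (3**2 + l) + s = (9 + l) + s = 9 + l + s)
P(-16, v) - g(52, V) = 3*(-16) - (9 + 52 - 17) = -48 - 1*44 = -48 - 44 = -92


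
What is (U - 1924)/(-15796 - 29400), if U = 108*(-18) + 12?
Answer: 964/11299 ≈ 0.085317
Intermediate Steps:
U = -1932 (U = -1944 + 12 = -1932)
(U - 1924)/(-15796 - 29400) = (-1932 - 1924)/(-15796 - 29400) = -3856/(-45196) = -3856*(-1/45196) = 964/11299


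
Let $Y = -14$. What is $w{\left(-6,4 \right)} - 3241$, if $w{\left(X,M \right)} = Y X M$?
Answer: $-2905$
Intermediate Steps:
$w{\left(X,M \right)} = - 14 M X$ ($w{\left(X,M \right)} = - 14 X M = - 14 M X$)
$w{\left(-6,4 \right)} - 3241 = \left(-14\right) 4 \left(-6\right) - 3241 = 336 - 3241 = -2905$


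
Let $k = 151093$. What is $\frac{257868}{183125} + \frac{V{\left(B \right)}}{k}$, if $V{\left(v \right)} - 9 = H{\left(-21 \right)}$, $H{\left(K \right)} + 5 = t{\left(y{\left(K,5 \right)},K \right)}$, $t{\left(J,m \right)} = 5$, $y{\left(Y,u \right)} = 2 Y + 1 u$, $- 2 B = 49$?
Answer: $\frac{38963697849}{27668905625} \approx 1.4082$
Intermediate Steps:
$B = - \frac{49}{2}$ ($B = \left(- \frac{1}{2}\right) 49 = - \frac{49}{2} \approx -24.5$)
$y{\left(Y,u \right)} = u + 2 Y$ ($y{\left(Y,u \right)} = 2 Y + u = u + 2 Y$)
$H{\left(K \right)} = 0$ ($H{\left(K \right)} = -5 + 5 = 0$)
$V{\left(v \right)} = 9$ ($V{\left(v \right)} = 9 + 0 = 9$)
$\frac{257868}{183125} + \frac{V{\left(B \right)}}{k} = \frac{257868}{183125} + \frac{9}{151093} = \frac{38963697849}{27668905625}$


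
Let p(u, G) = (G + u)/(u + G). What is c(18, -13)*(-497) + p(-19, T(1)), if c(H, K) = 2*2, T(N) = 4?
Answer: -1987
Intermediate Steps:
c(H, K) = 4
p(u, G) = 1 (p(u, G) = (G + u)/(G + u) = 1)
c(18, -13)*(-497) + p(-19, T(1)) = 4*(-497) + 1 = -1988 + 1 = -1987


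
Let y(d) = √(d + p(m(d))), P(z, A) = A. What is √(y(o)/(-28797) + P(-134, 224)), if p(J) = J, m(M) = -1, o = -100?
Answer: √(185755854816 - 28797*I*√101)/28797 ≈ 14.967 - 1.1659e-5*I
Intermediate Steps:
y(d) = √(-1 + d) (y(d) = √(d - 1) = √(-1 + d))
√(y(o)/(-28797) + P(-134, 224)) = √(√(-1 - 100)/(-28797) + 224) = √(√(-101)*(-1/28797) + 224) = √((I*√101)*(-1/28797) + 224) = √(-I*√101/28797 + 224) = √(224 - I*√101/28797)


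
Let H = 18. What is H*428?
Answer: 7704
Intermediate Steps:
H*428 = 18*428 = 7704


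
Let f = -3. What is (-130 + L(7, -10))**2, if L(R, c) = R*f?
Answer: 22801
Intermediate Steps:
L(R, c) = -3*R (L(R, c) = R*(-3) = -3*R)
(-130 + L(7, -10))**2 = (-130 - 3*7)**2 = (-130 - 21)**2 = (-151)**2 = 22801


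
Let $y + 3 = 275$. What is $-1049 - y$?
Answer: $-1321$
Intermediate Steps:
$y = 272$ ($y = -3 + 275 = 272$)
$-1049 - y = -1049 - 272 = -1321$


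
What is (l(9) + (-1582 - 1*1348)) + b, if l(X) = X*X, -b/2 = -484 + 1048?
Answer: -3977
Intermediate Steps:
b = -1128 (b = -2*(-484 + 1048) = -2*564 = -1128)
l(X) = X**2
(l(9) + (-1582 - 1*1348)) + b = (9**2 + (-1582 - 1*1348)) - 1128 = (81 + (-1582 - 1348)) - 1128 = (81 - 2930) - 1128 = -2849 - 1128 = -3977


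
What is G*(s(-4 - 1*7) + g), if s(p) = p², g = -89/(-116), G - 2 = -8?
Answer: -42375/58 ≈ -730.60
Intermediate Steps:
G = -6 (G = 2 - 8 = -6)
g = 89/116 (g = -89*(-1/116) = 89/116 ≈ 0.76724)
G*(s(-4 - 1*7) + g) = -6*((-4 - 1*7)² + 89/116) = -6*((-4 - 7)² + 89/116) = -6*((-11)² + 89/116) = -6*(121 + 89/116) = -6*14125/116 = -42375/58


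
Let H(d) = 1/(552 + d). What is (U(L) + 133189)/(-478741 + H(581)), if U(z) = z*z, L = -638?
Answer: -612083989/542413552 ≈ -1.1284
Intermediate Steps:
U(z) = z²
(U(L) + 133189)/(-478741 + H(581)) = ((-638)² + 133189)/(-478741 + 1/(552 + 581)) = (407044 + 133189)/(-478741 + 1/1133) = 540233/(-478741 + 1/1133) = 540233/(-542413552/1133) = 540233*(-1133/542413552) = -612083989/542413552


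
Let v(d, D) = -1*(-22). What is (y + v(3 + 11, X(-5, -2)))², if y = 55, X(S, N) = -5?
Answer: 5929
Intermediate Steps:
v(d, D) = 22
(y + v(3 + 11, X(-5, -2)))² = (55 + 22)² = 77² = 5929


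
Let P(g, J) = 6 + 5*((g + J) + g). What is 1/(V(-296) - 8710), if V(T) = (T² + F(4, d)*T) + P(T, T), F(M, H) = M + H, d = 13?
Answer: 1/69440 ≈ 1.4401e-5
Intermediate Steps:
F(M, H) = H + M
P(g, J) = 6 + 5*J + 10*g (P(g, J) = 6 + 5*((J + g) + g) = 6 + 5*(J + 2*g) = 6 + (5*J + 10*g) = 6 + 5*J + 10*g)
V(T) = 6 + T² + 32*T (V(T) = (T² + (13 + 4)*T) + (6 + 5*T + 10*T) = (T² + 17*T) + (6 + 15*T) = 6 + T² + 32*T)
1/(V(-296) - 8710) = 1/((6 + (-296)² + 32*(-296)) - 8710) = 1/((6 + 87616 - 9472) - 8710) = 1/(78150 - 8710) = 1/69440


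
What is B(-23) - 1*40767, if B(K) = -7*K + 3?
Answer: -40603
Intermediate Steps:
B(K) = 3 - 7*K
B(-23) - 1*40767 = (3 - 7*(-23)) - 1*40767 = (3 + 161) - 40767 = 164 - 40767 = -40603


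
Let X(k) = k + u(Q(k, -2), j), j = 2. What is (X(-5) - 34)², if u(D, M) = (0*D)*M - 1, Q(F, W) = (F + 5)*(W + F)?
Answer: 1600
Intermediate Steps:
Q(F, W) = (5 + F)*(F + W)
u(D, M) = -1 (u(D, M) = 0*M - 1 = 0 - 1 = -1)
X(k) = -1 + k (X(k) = k - 1 = -1 + k)
(X(-5) - 34)² = ((-1 - 5) - 34)² = (-6 - 34)² = (-40)² = 1600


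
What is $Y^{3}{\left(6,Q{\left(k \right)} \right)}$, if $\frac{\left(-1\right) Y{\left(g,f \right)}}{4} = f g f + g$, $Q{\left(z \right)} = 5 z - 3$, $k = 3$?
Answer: $-42144192000$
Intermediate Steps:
$Q{\left(z \right)} = -3 + 5 z$
$Y{\left(g,f \right)} = - 4 g - 4 g f^{2}$ ($Y{\left(g,f \right)} = - 4 \left(f g f + g\right) = - 4 \left(g f^{2} + g\right) = - 4 \left(g + g f^{2}\right) = - 4 g - 4 g f^{2}$)
$Y^{3}{\left(6,Q{\left(k \right)} \right)} = \left(\left(-4\right) 6 \left(1 + \left(-3 + 5 \cdot 3\right)^{2}\right)\right)^{3} = \left(\left(-4\right) 6 \left(1 + \left(-3 + 15\right)^{2}\right)\right)^{3} = \left(\left(-4\right) 6 \left(1 + 12^{2}\right)\right)^{3} = \left(\left(-4\right) 6 \left(1 + 144\right)\right)^{3} = \left(\left(-4\right) 6 \cdot 145\right)^{3} = \left(-3480\right)^{3} = -42144192000$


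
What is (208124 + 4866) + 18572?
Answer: 231562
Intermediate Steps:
(208124 + 4866) + 18572 = 212990 + 18572 = 231562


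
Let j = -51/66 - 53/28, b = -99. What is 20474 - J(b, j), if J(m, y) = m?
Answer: 20573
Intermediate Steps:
j = -821/308 (j = -51*1/66 - 53*1/28 = -17/22 - 53/28 = -821/308 ≈ -2.6656)
20474 - J(b, j) = 20474 - 1*(-99) = 20474 + 99 = 20573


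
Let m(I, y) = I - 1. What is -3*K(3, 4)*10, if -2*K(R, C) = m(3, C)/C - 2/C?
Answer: 0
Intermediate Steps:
m(I, y) = -1 + I
K(R, C) = 0 (K(R, C) = -((-1 + 3)/C - 2/C)/2 = -(2/C - 2/C)/2 = -½*0 = 0)
-3*K(3, 4)*10 = -3*0*10 = 0*10 = 0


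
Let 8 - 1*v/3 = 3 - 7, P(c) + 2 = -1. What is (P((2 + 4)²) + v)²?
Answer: 1089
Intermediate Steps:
P(c) = -3 (P(c) = -2 - 1 = -3)
v = 36 (v = 24 - 3*(3 - 7) = 24 - 3*(-4) = 24 + 12 = 36)
(P((2 + 4)²) + v)² = (-3 + 36)² = 33² = 1089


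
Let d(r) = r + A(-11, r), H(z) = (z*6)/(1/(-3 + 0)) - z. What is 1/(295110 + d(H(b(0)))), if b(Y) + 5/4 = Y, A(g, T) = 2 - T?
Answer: 1/295112 ≈ 3.3885e-6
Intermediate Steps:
b(Y) = -5/4 + Y
H(z) = -19*z (H(z) = (6*z)/(1/(-3)) - z = (6*z)/(-⅓) - z = (6*z)*(-3) - z = -18*z - z = -19*z)
d(r) = 2 (d(r) = r + (2 - r) = 2)
1/(295110 + d(H(b(0)))) = 1/(295110 + 2) = 1/295112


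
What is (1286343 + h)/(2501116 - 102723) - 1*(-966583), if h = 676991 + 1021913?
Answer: 2318248886366/2398393 ≈ 9.6658e+5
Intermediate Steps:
h = 1698904
(1286343 + h)/(2501116 - 102723) - 1*(-966583) = (1286343 + 1698904)/(2501116 - 102723) - 1*(-966583) = 2985247/2398393 + 966583 = 2318248886366/2398393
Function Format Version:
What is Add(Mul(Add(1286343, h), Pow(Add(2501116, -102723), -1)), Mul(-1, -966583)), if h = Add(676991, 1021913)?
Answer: Rational(2318248886366, 2398393) ≈ 9.6658e+5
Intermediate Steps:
h = 1698904
Add(Mul(Add(1286343, h), Pow(Add(2501116, -102723), -1)), Mul(-1, -966583)) = Add(Mul(Add(1286343, 1698904), Pow(Add(2501116, -102723), -1)), Mul(-1, -966583)) = Add(Mul(2985247, Pow(2398393, -1)), 966583) = Add(Mul(2985247, Rational(1, 2398393)), 966583) = Add(Rational(2985247, 2398393), 966583) = Rational(2318248886366, 2398393)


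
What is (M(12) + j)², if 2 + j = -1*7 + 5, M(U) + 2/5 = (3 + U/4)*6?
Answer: 24964/25 ≈ 998.56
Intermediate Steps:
M(U) = 88/5 + 3*U/2 (M(U) = -⅖ + (3 + U/4)*6 = -⅖ + (18 + 3*U/2) = 88/5 + 3*U/2)
j = -4 (j = -2 + (-1*7 + 5) = -2 + (-7 + 5) = -2 - 2 = -4)
(M(12) + j)² = ((88/5 + (3/2)*12) - 4)² = ((88/5 + 18) - 4)² = (178/5 - 4)² = (158/5)² = 24964/25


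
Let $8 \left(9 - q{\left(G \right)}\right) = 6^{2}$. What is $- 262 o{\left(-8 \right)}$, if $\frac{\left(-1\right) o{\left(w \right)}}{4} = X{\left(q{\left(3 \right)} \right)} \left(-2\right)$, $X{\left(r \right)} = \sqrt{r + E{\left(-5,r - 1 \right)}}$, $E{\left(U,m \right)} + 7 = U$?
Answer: $- 1048 i \sqrt{30} \approx - 5740.1 i$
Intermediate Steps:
$E{\left(U,m \right)} = -7 + U$
$q{\left(G \right)} = \frac{9}{2}$ ($q{\left(G \right)} = 9 - \frac{6^{2}}{8} = 9 - \frac{9}{2} = \frac{9}{2}$)
$X{\left(r \right)} = \sqrt{-12 + r}$ ($X{\left(r \right)} = \sqrt{r - 12} = \sqrt{-12 + r}$)
$o{\left(w \right)} = 4 i \sqrt{30}$ ($o{\left(w \right)} = - 4 \sqrt{-12 + \frac{9}{2}} \left(-2\right) = - 4 \sqrt{- \frac{15}{2}} \left(-2\right) = - 4 \frac{i \sqrt{30}}{2} \left(-2\right) = - 4 \left(- i \sqrt{30}\right) = 4 i \sqrt{30}$)
$- 262 o{\left(-8 \right)} = - 262 \cdot 4 i \sqrt{30} = - 1048 i \sqrt{30}$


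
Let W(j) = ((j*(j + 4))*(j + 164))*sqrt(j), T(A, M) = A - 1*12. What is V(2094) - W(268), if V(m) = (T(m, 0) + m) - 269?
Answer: 3907 - 62982144*sqrt(67) ≈ -5.1553e+8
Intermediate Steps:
T(A, M) = -12 + A (T(A, M) = A - 12 = -12 + A)
W(j) = j**(3/2)*(4 + j)*(164 + j) (W(j) = ((j*(4 + j))*(164 + j))*sqrt(j) = (j*(4 + j)*(164 + j))*sqrt(j) = j**(3/2)*(4 + j)*(164 + j))
V(m) = -281 + 2*m (V(m) = ((-12 + m) + m) - 269 = (-12 + 2*m) - 269 = -281 + 2*m)
V(2094) - W(268) = (-281 + 2*2094) - 268**(3/2)*(656 + 268**2 + 168*268) = (-281 + 4188) - 536*sqrt(67)*(656 + 71824 + 45024) = 3907 - 536*sqrt(67)*117504 = 3907 - 62982144*sqrt(67)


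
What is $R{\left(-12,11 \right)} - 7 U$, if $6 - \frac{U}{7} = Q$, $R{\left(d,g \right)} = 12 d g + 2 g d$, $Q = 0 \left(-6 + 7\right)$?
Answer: $-2142$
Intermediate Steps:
$Q = 0$ ($Q = 0 \cdot 1 = 0$)
$R{\left(d,g \right)} = 14 d g$ ($R{\left(d,g \right)} = 12 d g + 2 d g = 14 d g$)
$U = 42$ ($U = 42 - 0 = 42 + 0 = 42$)
$R{\left(-12,11 \right)} - 7 U = 14 \left(-12\right) 11 - 294 = -1848 - 294 = -2142$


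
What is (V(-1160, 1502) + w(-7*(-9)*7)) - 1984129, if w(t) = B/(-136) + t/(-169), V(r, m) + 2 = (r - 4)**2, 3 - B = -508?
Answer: -14462483575/22984 ≈ -6.2924e+5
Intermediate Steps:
B = 511 (B = 3 - 1*(-508) = 3 + 508 = 511)
V(r, m) = -2 + (-4 + r)**2 (V(r, m) = -2 + (r - 4)**2 = -2 + (-4 + r)**2)
w(t) = -511/136 - t/169 (w(t) = 511/(-136) + t/(-169) = 511*(-1/136) + t*(-1/169) = -511/136 - t/169)
(V(-1160, 1502) + w(-7*(-9)*7)) - 1984129 = ((-2 + (-4 - 1160)**2) + (-511/136 - (-7*(-9))*7/169)) - 1984129 = ((-2 + (-1164)**2) + (-511/136 - 63*7/169)) - 1984129 = ((-2 + 1354896) + (-511/136 - 1/169*441)) - 1984129 = (1354894 + (-511/136 - 441/169)) - 1984129 = (1354894 - 146335/22984) - 1984129 = 31140737361/22984 - 1984129 = -14462483575/22984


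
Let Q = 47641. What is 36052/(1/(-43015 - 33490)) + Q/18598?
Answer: -51296227271839/18598 ≈ -2.7582e+9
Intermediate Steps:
36052/(1/(-43015 - 33490)) + Q/18598 = 36052/(1/(-43015 - 33490)) + 47641/18598 = 36052/(1/(-76505)) + 47641*(1/18598) = 36052/(-1/76505) + 47641/18598 = 36052*(-76505) + 47641/18598 = -2758158260 + 47641/18598 = -51296227271839/18598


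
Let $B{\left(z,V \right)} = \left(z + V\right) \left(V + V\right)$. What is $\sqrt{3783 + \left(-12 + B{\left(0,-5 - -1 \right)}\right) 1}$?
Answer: $\sqrt{3803} \approx 61.668$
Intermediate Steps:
$B{\left(z,V \right)} = 2 V \left(V + z\right)$ ($B{\left(z,V \right)} = \left(V + z\right) 2 V = 2 V \left(V + z\right)$)
$\sqrt{3783 + \left(-12 + B{\left(0,-5 - -1 \right)}\right) 1} = \sqrt{3783 + \left(-12 + 2 \left(-5 - -1\right) \left(\left(-5 - -1\right) + 0\right)\right) 1} = \sqrt{3783 + \left(-12 + 2 \left(-5 + 1\right) \left(\left(-5 + 1\right) + 0\right)\right) 1} = \sqrt{3783 + \left(-12 + 2 \left(-4\right) \left(-4 + 0\right)\right) 1} = \sqrt{3783 + \left(-12 + 2 \left(-4\right) \left(-4\right)\right) 1} = \sqrt{3783 + \left(-12 + 32\right) 1} = \sqrt{3783 + 20 \cdot 1} = \sqrt{3783 + 20} = \sqrt{3803}$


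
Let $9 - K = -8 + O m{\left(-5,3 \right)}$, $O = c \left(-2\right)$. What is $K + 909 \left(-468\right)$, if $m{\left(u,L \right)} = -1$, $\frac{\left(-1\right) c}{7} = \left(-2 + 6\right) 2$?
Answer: $-425283$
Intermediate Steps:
$c = -56$ ($c = - 7 \left(-2 + 6\right) 2 = - 7 \cdot 4 \cdot 2 = \left(-7\right) 8 = -56$)
$O = 112$ ($O = \left(-56\right) \left(-2\right) = 112$)
$K = 129$ ($K = 9 - \left(-8 + 112 \left(-1\right)\right) = 9 - \left(-8 - 112\right) = 9 - -120 = 9 + 120 = 129$)
$K + 909 \left(-468\right) = 129 + 909 \left(-468\right) = 129 - 425412 = -425283$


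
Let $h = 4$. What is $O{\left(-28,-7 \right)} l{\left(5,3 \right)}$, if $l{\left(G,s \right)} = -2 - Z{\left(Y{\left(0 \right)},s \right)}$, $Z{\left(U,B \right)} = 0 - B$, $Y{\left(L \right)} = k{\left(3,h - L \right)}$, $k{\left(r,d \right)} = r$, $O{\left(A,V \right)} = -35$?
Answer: $-35$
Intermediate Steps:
$Y{\left(L \right)} = 3$
$Z{\left(U,B \right)} = - B$
$l{\left(G,s \right)} = -2 + s$ ($l{\left(G,s \right)} = -2 - - s = -2 + s$)
$O{\left(-28,-7 \right)} l{\left(5,3 \right)} = - 35 \left(-2 + 3\right) = \left(-35\right) 1 = -35$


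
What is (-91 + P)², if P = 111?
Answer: 400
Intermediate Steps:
(-91 + P)² = (-91 + 111)² = 20² = 400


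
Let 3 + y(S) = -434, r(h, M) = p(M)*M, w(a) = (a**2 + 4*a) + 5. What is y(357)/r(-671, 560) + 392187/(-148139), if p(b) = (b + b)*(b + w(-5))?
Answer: -7379393999197/2787383424000 ≈ -2.6474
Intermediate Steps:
w(a) = 5 + a**2 + 4*a
p(b) = 2*b*(10 + b) (p(b) = (b + b)*(b + (5 + (-5)**2 + 4*(-5))) = (2*b)*(b + (5 + 25 - 20)) = (2*b)*(b + 10) = (2*b)*(10 + b) = 2*b*(10 + b))
r(h, M) = 2*M**2*(10 + M) (r(h, M) = (2*M*(10 + M))*M = 2*M**2*(10 + M))
y(S) = -437 (y(S) = -3 - 434 = -437)
y(357)/r(-671, 560) + 392187/(-148139) = -437*1/(627200*(10 + 560)) + 392187/(-148139) = -437/(2*313600*570) + 392187*(-1/148139) = -437/357504000 - 392187/148139 = -437*1/357504000 - 392187/148139 = -23/18816000 - 392187/148139 = -7379393999197/2787383424000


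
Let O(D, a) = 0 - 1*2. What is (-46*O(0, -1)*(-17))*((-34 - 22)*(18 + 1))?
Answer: 1664096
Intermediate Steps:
O(D, a) = -2 (O(D, a) = 0 - 2 = -2)
(-46*O(0, -1)*(-17))*((-34 - 22)*(18 + 1)) = (-(-92)*(-17))*((-34 - 22)*(18 + 1)) = (-46*34)*(-56*19) = -1564*(-1064) = 1664096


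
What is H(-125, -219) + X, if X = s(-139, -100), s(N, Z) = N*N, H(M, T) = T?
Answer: 19102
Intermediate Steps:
s(N, Z) = N**2
X = 19321 (X = (-139)**2 = 19321)
H(-125, -219) + X = -219 + 19321 = 19102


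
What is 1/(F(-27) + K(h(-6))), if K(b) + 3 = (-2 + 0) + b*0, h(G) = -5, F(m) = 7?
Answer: ½ ≈ 0.50000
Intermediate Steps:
K(b) = -5 (K(b) = -3 + ((-2 + 0) + b*0) = -3 + (-2 + 0) = -3 - 2 = -5)
1/(F(-27) + K(h(-6))) = 1/(7 - 5) = 1/2 = ½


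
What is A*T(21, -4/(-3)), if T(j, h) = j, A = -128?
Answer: -2688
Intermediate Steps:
A*T(21, -4/(-3)) = -128*21 = -2688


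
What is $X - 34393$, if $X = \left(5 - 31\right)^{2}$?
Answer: $-33717$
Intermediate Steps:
$X = 676$ ($X = \left(-26\right)^{2} = 676$)
$X - 34393 = 676 - 34393 = -33717$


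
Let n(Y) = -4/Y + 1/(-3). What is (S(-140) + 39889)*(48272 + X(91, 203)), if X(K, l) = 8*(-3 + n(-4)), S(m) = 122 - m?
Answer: 5812258760/3 ≈ 1.9374e+9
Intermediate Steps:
n(Y) = -⅓ - 4/Y (n(Y) = -4/Y + 1*(-⅓) = -4/Y - ⅓ = -⅓ - 4/Y)
X(K, l) = -56/3 (X(K, l) = 8*(-3 + (⅓)*(-12 - 1*(-4))/(-4)) = 8*(-3 + (⅓)*(-¼)*(-12 + 4)) = 8*(-3 + (⅓)*(-¼)*(-8)) = 8*(-3 + ⅔) = 8*(-7/3) = -56/3)
(S(-140) + 39889)*(48272 + X(91, 203)) = ((122 - 1*(-140)) + 39889)*(48272 - 56/3) = ((122 + 140) + 39889)*(144760/3) = (262 + 39889)*(144760/3) = 40151*(144760/3) = 5812258760/3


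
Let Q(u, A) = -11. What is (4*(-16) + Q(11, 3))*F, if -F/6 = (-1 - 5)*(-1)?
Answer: 2700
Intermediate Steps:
F = -36 (F = -6*(-1 - 5)*(-1) = -(-36)*(-1) = -6*6 = -36)
(4*(-16) + Q(11, 3))*F = (4*(-16) - 11)*(-36) = (-64 - 11)*(-36) = -75*(-36) = 2700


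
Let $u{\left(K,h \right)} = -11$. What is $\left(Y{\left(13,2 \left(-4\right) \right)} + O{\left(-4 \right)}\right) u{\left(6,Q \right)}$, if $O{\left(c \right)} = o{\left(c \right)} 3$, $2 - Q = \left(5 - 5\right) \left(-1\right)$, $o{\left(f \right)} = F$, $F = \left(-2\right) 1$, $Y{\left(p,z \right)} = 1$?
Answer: $55$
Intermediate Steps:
$F = -2$
$o{\left(f \right)} = -2$
$Q = 2$ ($Q = 2 - \left(5 - 5\right) \left(-1\right) = 2 - 0 \left(-1\right) = 2 - 0 = 2 + 0 = 2$)
$O{\left(c \right)} = -6$ ($O{\left(c \right)} = \left(-2\right) 3 = -6$)
$\left(Y{\left(13,2 \left(-4\right) \right)} + O{\left(-4 \right)}\right) u{\left(6,Q \right)} = \left(1 - 6\right) \left(-11\right) = \left(-5\right) \left(-11\right) = 55$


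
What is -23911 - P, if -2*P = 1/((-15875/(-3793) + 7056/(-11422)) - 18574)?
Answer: -19237328223993205/804538839962 ≈ -23911.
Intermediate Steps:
P = 21661823/804538839962 (P = -1/(2*((-15875/(-3793) + 7056/(-11422)) - 18574)) = -1/(2*((-15875*(-1/3793) + 7056*(-1/11422)) - 18574)) = -1/(2*((15875/3793 - 3528/5711) - 18574)) = -1/(2*(77280421/21661823 - 18574)) = -1/(2*(-402269419981/21661823)) = -½*(-21661823/402269419981) = 21661823/804538839962 ≈ 2.6925e-5)
-23911 - P = -23911 - 1*21661823/804538839962 = -23911 - 21661823/804538839962 = -19237328223993205/804538839962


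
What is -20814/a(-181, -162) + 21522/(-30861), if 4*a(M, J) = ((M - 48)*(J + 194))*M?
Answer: -1296477313/1705543452 ≈ -0.76015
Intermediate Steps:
a(M, J) = M*(-48 + M)*(194 + J)/4 (a(M, J) = (((M - 48)*(J + 194))*M)/4 = (((-48 + M)*(194 + J))*M)/4 = (M*(-48 + M)*(194 + J))/4 = M*(-48 + M)*(194 + J)/4)
-20814/a(-181, -162) + 21522/(-30861) = -20814*(-4/(181*(-9312 - 48*(-162) + 194*(-181) - 162*(-181)))) + 21522/(-30861) = -20814*(-4/(181*(-9312 + 7776 - 35114 + 29322))) + 21522*(-1/30861) = -20814/((1/4)*(-181)*(-7328)) - 7174/10287 = -20814/331592 - 7174/10287 = -20814*1/331592 - 7174/10287 = -10407/165796 - 7174/10287 = -1296477313/1705543452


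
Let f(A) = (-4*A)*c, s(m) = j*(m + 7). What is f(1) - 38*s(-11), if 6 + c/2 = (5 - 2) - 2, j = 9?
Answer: 1408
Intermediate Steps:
c = -10 (c = -12 + 2*((5 - 2) - 2) = -12 + 2*(3 - 2) = -12 + 2*1 = -12 + 2 = -10)
s(m) = 63 + 9*m (s(m) = 9*(m + 7) = 9*(7 + m) = 63 + 9*m)
f(A) = 40*A (f(A) = -4*A*(-10) = 40*A)
f(1) - 38*s(-11) = 40*1 - 38*(63 + 9*(-11)) = 40 - 38*(63 - 99) = 40 - 38*(-36) = 40 + 1368 = 1408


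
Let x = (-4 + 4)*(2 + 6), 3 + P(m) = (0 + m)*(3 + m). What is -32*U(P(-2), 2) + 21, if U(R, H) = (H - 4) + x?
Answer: 85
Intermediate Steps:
P(m) = -3 + m*(3 + m) (P(m) = -3 + (0 + m)*(3 + m) = -3 + m*(3 + m))
x = 0 (x = 0*8 = 0)
U(R, H) = -4 + H (U(R, H) = (H - 4) + 0 = (-4 + H) + 0 = -4 + H)
-32*U(P(-2), 2) + 21 = -32*(-4 + 2) + 21 = -32*(-2) + 21 = 64 + 21 = 85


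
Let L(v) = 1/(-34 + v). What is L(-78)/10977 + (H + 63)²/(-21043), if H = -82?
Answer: -443843107/25870769232 ≈ -0.017156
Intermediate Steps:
L(-78)/10977 + (H + 63)²/(-21043) = 1/(-34 - 78*10977) + (-82 + 63)²/(-21043) = (1/10977)/(-112) + (-19)²*(-1/21043) = -1/112*1/10977 + 361*(-1/21043) = -1/1229424 - 361/21043 = -443843107/25870769232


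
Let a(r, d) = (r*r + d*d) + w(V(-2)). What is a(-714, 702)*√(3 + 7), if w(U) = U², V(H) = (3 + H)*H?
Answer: 1002604*√10 ≈ 3.1705e+6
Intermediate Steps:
V(H) = H*(3 + H)
a(r, d) = 4 + d² + r² (a(r, d) = (r*r + d*d) + (-2*(3 - 2))² = (r² + d²) + (-2*1)² = (d² + r²) + (-2)² = (d² + r²) + 4 = 4 + d² + r²)
a(-714, 702)*√(3 + 7) = (4 + 702² + (-714)²)*√(3 + 7) = (4 + 492804 + 509796)*√10 = 1002604*√10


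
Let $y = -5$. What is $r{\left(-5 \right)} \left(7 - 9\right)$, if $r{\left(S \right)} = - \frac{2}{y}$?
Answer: $- \frac{4}{5} \approx -0.8$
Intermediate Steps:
$r{\left(S \right)} = \frac{2}{5}$ ($r{\left(S \right)} = - \frac{2}{-5} = \left(-2\right) \left(- \frac{1}{5}\right) = \frac{2}{5}$)
$r{\left(-5 \right)} \left(7 - 9\right) = \frac{2 \left(7 - 9\right)}{5} = \frac{2}{5} \left(-2\right) = - \frac{4}{5}$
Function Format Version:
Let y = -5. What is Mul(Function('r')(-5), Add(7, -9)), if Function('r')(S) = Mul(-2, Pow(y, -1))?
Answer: Rational(-4, 5) ≈ -0.80000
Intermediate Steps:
Function('r')(S) = Rational(2, 5) (Function('r')(S) = Mul(-2, Pow(-5, -1)) = Mul(-2, Rational(-1, 5)) = Rational(2, 5))
Mul(Function('r')(-5), Add(7, -9)) = Mul(Rational(2, 5), Add(7, -9)) = Mul(Rational(2, 5), -2) = Rational(-4, 5)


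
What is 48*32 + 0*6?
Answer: 1536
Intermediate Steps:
48*32 + 0*6 = 1536 + 0 = 1536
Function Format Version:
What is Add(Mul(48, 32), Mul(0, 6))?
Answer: 1536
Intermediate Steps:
Add(Mul(48, 32), Mul(0, 6)) = Add(1536, 0) = 1536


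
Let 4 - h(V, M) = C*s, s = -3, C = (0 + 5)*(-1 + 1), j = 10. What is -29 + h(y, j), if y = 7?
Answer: -25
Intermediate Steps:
C = 0 (C = 5*0 = 0)
h(V, M) = 4 (h(V, M) = 4 - 0*(-3) = 4 - 1*0 = 4 + 0 = 4)
-29 + h(y, j) = -29 + 4 = -25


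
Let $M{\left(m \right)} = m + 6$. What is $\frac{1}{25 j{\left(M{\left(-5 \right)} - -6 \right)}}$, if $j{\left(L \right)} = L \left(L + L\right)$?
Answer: $\frac{1}{2450} \approx 0.00040816$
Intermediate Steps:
$M{\left(m \right)} = 6 + m$
$j{\left(L \right)} = 2 L^{2}$ ($j{\left(L \right)} = L 2 L = 2 L^{2}$)
$\frac{1}{25 j{\left(M{\left(-5 \right)} - -6 \right)}} = \frac{1}{25 \cdot 2 \left(\left(6 - 5\right) - -6\right)^{2}} = \frac{1}{25 \cdot 2 \left(1 + 6\right)^{2}} = \frac{1}{25 \cdot 2 \cdot 7^{2}} = \frac{1}{25 \cdot 2 \cdot 49} = \frac{1}{25 \cdot 98} = \frac{1}{2450}$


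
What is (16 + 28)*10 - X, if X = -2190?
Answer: 2630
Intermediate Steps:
(16 + 28)*10 - X = (16 + 28)*10 - 1*(-2190) = 44*10 + 2190 = 440 + 2190 = 2630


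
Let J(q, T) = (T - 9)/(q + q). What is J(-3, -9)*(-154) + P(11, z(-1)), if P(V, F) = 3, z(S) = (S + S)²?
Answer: -459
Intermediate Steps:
J(q, T) = (-9 + T)/(2*q) (J(q, T) = (-9 + T)/((2*q)) = (-9 + T)*(1/(2*q)) = (-9 + T)/(2*q))
z(S) = 4*S² (z(S) = (2*S)² = 4*S²)
J(-3, -9)*(-154) + P(11, z(-1)) = ((½)*(-9 - 9)/(-3))*(-154) + 3 = ((½)*(-⅓)*(-18))*(-154) + 3 = 3*(-154) + 3 = -462 + 3 = -459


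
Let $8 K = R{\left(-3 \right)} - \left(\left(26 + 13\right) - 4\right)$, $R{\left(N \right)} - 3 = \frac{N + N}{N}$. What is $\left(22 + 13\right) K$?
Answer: $- \frac{525}{4} \approx -131.25$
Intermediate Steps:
$R{\left(N \right)} = 5$ ($R{\left(N \right)} = 3 + \frac{N + N}{N} = 3 + \frac{2 N}{N} = 3 + 2 = 5$)
$K = - \frac{15}{4}$ ($K = \frac{5 - \left(\left(26 + 13\right) - 4\right)}{8} = \frac{5 - \left(39 - 4\right)}{8} = \frac{5 - 35}{8} = \frac{1}{8} \left(-30\right) = - \frac{15}{4} \approx -3.75$)
$\left(22 + 13\right) K = \left(22 + 13\right) \left(- \frac{15}{4}\right) = 35 \left(- \frac{15}{4}\right) = - \frac{525}{4}$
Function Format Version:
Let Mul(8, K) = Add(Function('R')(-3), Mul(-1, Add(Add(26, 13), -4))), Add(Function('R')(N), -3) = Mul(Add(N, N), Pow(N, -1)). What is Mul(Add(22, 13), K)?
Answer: Rational(-525, 4) ≈ -131.25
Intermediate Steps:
Function('R')(N) = 5 (Function('R')(N) = Add(3, Mul(Add(N, N), Pow(N, -1))) = Add(3, Mul(Mul(2, N), Pow(N, -1))) = Add(3, 2) = 5)
K = Rational(-15, 4) (K = Mul(Rational(1, 8), Add(5, Mul(-1, Add(Add(26, 13), -4)))) = Mul(Rational(1, 8), Add(5, Mul(-1, Add(39, -4)))) = Mul(Rational(1, 8), Add(5, Mul(-1, 35))) = Mul(Rational(1, 8), Add(5, -35)) = Mul(Rational(1, 8), -30) = Rational(-15, 4) ≈ -3.7500)
Mul(Add(22, 13), K) = Mul(Add(22, 13), Rational(-15, 4)) = Mul(35, Rational(-15, 4)) = Rational(-525, 4)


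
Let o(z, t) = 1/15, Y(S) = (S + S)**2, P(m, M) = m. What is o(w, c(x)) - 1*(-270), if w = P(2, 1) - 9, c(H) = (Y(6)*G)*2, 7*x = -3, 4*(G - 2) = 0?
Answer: 4051/15 ≈ 270.07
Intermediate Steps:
G = 2 (G = 2 + (1/4)*0 = 2 + 0 = 2)
x = -3/7 (x = (1/7)*(-3) = -3/7 ≈ -0.42857)
Y(S) = 4*S**2 (Y(S) = (2*S)**2 = 4*S**2)
c(H) = 576 (c(H) = ((4*6**2)*2)*2 = ((4*36)*2)*2 = (144*2)*2 = 288*2 = 576)
w = -7 (w = 2 - 9 = -7)
o(z, t) = 1/15
o(w, c(x)) - 1*(-270) = 1/15 - 1*(-270) = 1/15 + 270 = 4051/15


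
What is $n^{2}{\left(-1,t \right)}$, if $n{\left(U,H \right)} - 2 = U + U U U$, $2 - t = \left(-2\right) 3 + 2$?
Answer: $0$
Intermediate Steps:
$t = 6$ ($t = 2 - \left(\left(-2\right) 3 + 2\right) = 2 - \left(-6 + 2\right) = 2 - -4 = 2 + 4 = 6$)
$n{\left(U,H \right)} = 2 + U + U^{3}$ ($n{\left(U,H \right)} = 2 + \left(U + U U U\right) = 2 + \left(U + U^{2} U\right) = 2 + \left(U + U^{3}\right) = 2 + U + U^{3}$)
$n^{2}{\left(-1,t \right)} = \left(2 - 1 + \left(-1\right)^{3}\right)^{2} = \left(2 - 1 - 1\right)^{2} = 0^{2} = 0$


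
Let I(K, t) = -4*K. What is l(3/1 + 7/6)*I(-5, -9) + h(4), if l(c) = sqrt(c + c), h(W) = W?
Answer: 4 + 100*sqrt(3)/3 ≈ 61.735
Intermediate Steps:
l(c) = sqrt(2)*sqrt(c) (l(c) = sqrt(2*c) = sqrt(2)*sqrt(c))
l(3/1 + 7/6)*I(-5, -9) + h(4) = (sqrt(2)*sqrt(3/1 + 7/6))*(-4*(-5)) + 4 = (sqrt(2)*sqrt(3*1 + 7*(1/6)))*20 + 4 = (sqrt(2)*sqrt(3 + 7/6))*20 + 4 = (sqrt(2)*sqrt(25/6))*20 + 4 = (sqrt(2)*(5*sqrt(6)/6))*20 + 4 = (5*sqrt(3)/3)*20 + 4 = 100*sqrt(3)/3 + 4 = 4 + 100*sqrt(3)/3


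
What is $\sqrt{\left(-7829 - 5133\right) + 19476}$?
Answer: $\sqrt{6514} \approx 80.709$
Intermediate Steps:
$\sqrt{\left(-7829 - 5133\right) + 19476} = \sqrt{-12962 + 19476} = \sqrt{6514}$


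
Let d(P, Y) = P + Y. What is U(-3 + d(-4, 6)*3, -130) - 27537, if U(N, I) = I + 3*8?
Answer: -27643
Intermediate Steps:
U(N, I) = 24 + I (U(N, I) = I + 24 = 24 + I)
U(-3 + d(-4, 6)*3, -130) - 27537 = (24 - 130) - 27537 = -106 - 27537 = -27643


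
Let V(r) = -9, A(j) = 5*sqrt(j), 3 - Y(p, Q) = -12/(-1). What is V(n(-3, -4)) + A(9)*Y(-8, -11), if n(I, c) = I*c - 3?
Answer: -144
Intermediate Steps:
n(I, c) = -3 + I*c
Y(p, Q) = -9 (Y(p, Q) = 3 - (-12)/(-1) = 3 - (-12)*(-1) = 3 - 1*12 = 3 - 12 = -9)
V(n(-3, -4)) + A(9)*Y(-8, -11) = -9 + (5*sqrt(9))*(-9) = -9 + (5*3)*(-9) = -9 + 15*(-9) = -9 - 135 = -144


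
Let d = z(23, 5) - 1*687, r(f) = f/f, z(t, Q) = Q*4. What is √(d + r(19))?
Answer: 3*I*√74 ≈ 25.807*I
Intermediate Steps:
z(t, Q) = 4*Q
r(f) = 1
d = -667 (d = 4*5 - 1*687 = 20 - 687 = -667)
√(d + r(19)) = √(-667 + 1) = √(-666) = 3*I*√74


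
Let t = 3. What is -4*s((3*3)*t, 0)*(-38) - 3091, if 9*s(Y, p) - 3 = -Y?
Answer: -10489/3 ≈ -3496.3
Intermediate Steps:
s(Y, p) = ⅓ - Y/9 (s(Y, p) = ⅓ + (-Y)/9 = ⅓ - Y/9)
-4*s((3*3)*t, 0)*(-38) - 3091 = -4*(⅓ - 3*3*3/9)*(-38) - 3091 = -4*(⅓ - 3)*(-38) - 3091 = -(-32)*(-38)/3 - 3091 = -4*304/3 - 3091 = -1216/3 - 3091 = -10489/3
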